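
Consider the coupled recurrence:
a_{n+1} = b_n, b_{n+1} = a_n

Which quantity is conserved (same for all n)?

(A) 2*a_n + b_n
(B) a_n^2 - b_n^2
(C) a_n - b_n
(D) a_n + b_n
D

Replace a_n by a_{n+1} = b_n and b_n by b_{n+1} = a_n in each option and simplify:
(A) 2*a_n + b_n  ->  2*(b_n) + (a_n) = a_n + 2*b_n   [not conserved]
(B) a_n^2 - b_n^2  ->  (b_n)^2 - (a_n)^2 = -a_n^2 + b_n^2   [not conserved]
(C) a_n - b_n  ->  (b_n) - (a_n) = -a_n + b_n   [not conserved]
(D) a_n + b_n  ->  (b_n) + (a_n) = a_n + b_n   [conserved]

Only (D) a_n + b_n returns to itself after one step, so it is the conserved quantity.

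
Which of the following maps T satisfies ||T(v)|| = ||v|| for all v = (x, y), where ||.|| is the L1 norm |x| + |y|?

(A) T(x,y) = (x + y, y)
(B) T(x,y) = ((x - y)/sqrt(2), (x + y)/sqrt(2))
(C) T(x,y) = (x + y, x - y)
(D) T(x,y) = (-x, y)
D

A transformation preserves a norm if ||T(v)|| = ||v|| for every v; a single vector where the norm changes rules an option out.

(A) T(x,y) = (x + y, y): v = (0, 1) has norm |0| + |1| = 1, but T(v) = (1, 1) has norm 2 -- not preserved.
(B) T(x,y) = ((x - y)/sqrt(2), (x + y)/sqrt(2)): v = (1, 0) has norm |1| + |0| = 1, but T(v) = (sqrt(2)/2, sqrt(2)/2) has norm sqrt(2) -- not preserved.
(C) T(x,y) = (x + y, x - y): v = (1, 0) has norm |1| + |0| = 1, but T(v) = (1, 1) has norm 2 -- not preserved.
(D) T(x,y) = (-x, y): preserves the norm -- it only permutes the coordinates and/or flips signs, which leaves |x| + |y| unchanged.

Therefore the answer is (D).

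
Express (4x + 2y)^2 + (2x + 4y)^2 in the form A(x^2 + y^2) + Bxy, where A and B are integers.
20(x^2 + y^2) + 32xy

Expanding: (4x + 2y)^2 = 16x^2 + 16xy + 4y^2
(2x + 4y)^2 = 4x^2 + 16xy + 16y^2
Sum = (16+4)(x^2+y^2) + 32xy = 20(x^2 + y^2) + 32xy
This is symmetric in x and y.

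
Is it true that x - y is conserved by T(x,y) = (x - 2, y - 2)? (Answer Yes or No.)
Yes

Substitute T(x,y) = (x - 2, y - 2) into the expression and compare with the original.

Original: x - y
After applying T: (x - 2) - (y - 2) = x - y

This is identical to the original x - y, so the expression is invariant.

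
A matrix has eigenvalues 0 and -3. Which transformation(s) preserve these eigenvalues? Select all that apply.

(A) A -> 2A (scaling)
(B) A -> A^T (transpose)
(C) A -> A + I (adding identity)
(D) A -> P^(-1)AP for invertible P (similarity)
B and D

Eigenvalues are preserved by:
1. Similarity transformations: A -> P^(-1)AP (same characteristic polynomial)
2. Transpose: A^T has the same eigenvalues as A

Eigenvalues are NOT preserved by:
- Adding identity: eigenvalues become 0+1, -3+1
- Scaling: eigenvalues become 0, -6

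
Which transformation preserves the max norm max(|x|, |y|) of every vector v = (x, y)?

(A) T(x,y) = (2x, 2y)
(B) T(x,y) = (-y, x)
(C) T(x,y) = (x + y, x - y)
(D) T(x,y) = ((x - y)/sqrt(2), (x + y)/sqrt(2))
B

A transformation preserves a norm if ||T(v)|| = ||v|| for every v; a single vector where the norm changes rules an option out.

(A) T(x,y) = (2x, 2y): v = (1, 0) has norm max(|1|, |0|) = 1, but T(v) = (2, 0) has norm 2 -- not preserved.
(B) T(x,y) = (-y, x): preserves the norm -- it only permutes the coordinates and/or flips signs, which leaves max(|x|, |y|) unchanged.
(C) T(x,y) = (x + y, x - y): v = (1, 1) has norm max(|1|, |1|) = 1, but T(v) = (2, 0) has norm 2 -- not preserved.
(D) T(x,y) = ((x - y)/sqrt(2), (x + y)/sqrt(2)): v = (1, 0) has norm max(|1|, |0|) = 1, but T(v) = (sqrt(2)/2, sqrt(2)/2) has norm sqrt(2)/2 -- not preserved.

Therefore the answer is (B).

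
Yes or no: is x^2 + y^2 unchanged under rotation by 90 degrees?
Yes

Applying rotation by 90 degrees: x' = x*cos(90 degrees) - y*sin(90 degrees) = -y, y' = x*sin(90 degrees) + y*cos(90 degrees) = x

Substituting into x^2 + y^2:
(-y)^2 + (x)^2
= x^2 + y^2

This equals the original expression x^2 + y^2, so it IS invariant.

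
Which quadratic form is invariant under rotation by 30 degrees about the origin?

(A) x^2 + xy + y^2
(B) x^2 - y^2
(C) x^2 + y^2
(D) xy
C

Rotation by 30 degrees sends (x, y) to (sqrt(3)x/2 - y/2, x/2 + sqrt(3)y/2).
Substitute the transformed coordinates into each option and compare with the original:
(A) x^2 + xy + y^2  ->  (sqrt(3)x/2 - y/2)^2 + (sqrt(3)x/2 - y/2)(x/2 + sqrt(3)y/2) + (x/2 + sqrt(3)y/2)^2 = sqrt(3)x^2/4 + x^2 + xy/2 - sqrt(3)y^2/4 + y^2   [differs from x^2 + xy + y^2: not invariant]
(B) x^2 - y^2  ->  (sqrt(3)x/2 - y/2)^2 - (x/2 + sqrt(3)y/2)^2 = x^2/2 - sqrt(3)xy - y^2/2   [differs from x^2 - y^2: not invariant]
(C) x^2 + y^2  ->  (sqrt(3)x/2 - y/2)^2 + (x/2 + sqrt(3)y/2)^2 = x^2 + y^2   [equals x^2 + y^2: invariant]
(D) xy  ->  (sqrt(3)x/2 - y/2)(x/2 + sqrt(3)y/2) = sqrt(3)x^2/4 + xy/2 - sqrt(3)y^2/4   [differs from xy: not invariant]

Only option (C), x^2 + y^2, is unchanged by the transformation.
x^2 + y^2 is the squared distance from the origin, which rotations preserve.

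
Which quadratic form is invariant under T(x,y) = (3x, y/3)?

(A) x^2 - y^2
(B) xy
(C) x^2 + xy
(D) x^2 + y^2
B

T multiplies x by 3 and divides y by 3.
Substitute the transformed coordinates into each option and compare with the original:
(A) x^2 - y^2  ->  (3x)^2 - (y/3)^2 = 9x^2 - y^2/9   [differs from x^2 - y^2: not invariant]
(B) xy  ->  (3x)(y/3) = xy   [equals xy: invariant]
(C) x^2 + xy  ->  (3x)^2 + (3x)(y/3) = 9x^2 + xy   [differs from x^2 + xy: not invariant]
(D) x^2 + y^2  ->  (3x)^2 + (y/3)^2 = 9x^2 + y^2/9   [differs from x^2 + y^2: not invariant]

Only option (B), xy, is unchanged by the transformation.
The factors 3 and 1/3 cancel only in the pure product xy.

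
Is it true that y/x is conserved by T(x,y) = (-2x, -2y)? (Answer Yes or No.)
Yes

Substitute T(x,y) = (-2x, -2y) into the expression and compare with the original.

Original: y/x
After applying T: (-2y)/(-2x) = y/x

This is identical to the original y/x, so the expression is invariant.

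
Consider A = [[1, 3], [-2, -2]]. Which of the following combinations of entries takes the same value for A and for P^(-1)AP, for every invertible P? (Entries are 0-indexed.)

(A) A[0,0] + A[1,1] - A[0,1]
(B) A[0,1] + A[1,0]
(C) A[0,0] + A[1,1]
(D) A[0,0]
C

A[0,0] + A[1,1] is the trace of A. By the cyclic property of the trace, tr(P^(-1)AP) = tr(APP^(-1)) = tr(A), so it is the same for every matrix similar to A.

The other combinations are not similarity invariants. For example, take P = [[1, 1], [0, 1]] (det P = 1), so P^(-1) = [[1, -1], [0, 1]] and
B = P^(-1)AP = [[3, 8], [-2, -4]].
Evaluating each option on A and on B:
(A) A[0,0] + A[1,1] - A[0,1]: -4 for A, -9 for B -> changes
(B) A[0,1] + A[1,0]: 1 for A, 6 for B -> changes
(C) A[0,0] + A[1,1]: -1 for A, -1 for B -> unchanged
(D) A[0,0]: 1 for A, 3 for B -> changes

Only (C) A[0,0] + A[1,1] = -1 survives (and it does so for every P, not just this one), so it is the invariant.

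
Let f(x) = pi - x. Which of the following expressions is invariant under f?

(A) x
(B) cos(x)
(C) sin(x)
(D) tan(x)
C

For f(x) = pi - x:
sin(pi - x) = sin(x), so sine is invariant under this transformation.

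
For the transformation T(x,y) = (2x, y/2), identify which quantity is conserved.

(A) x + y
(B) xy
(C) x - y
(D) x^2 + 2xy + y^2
B

An expression E(x,y) is invariant under T if E(T(x,y)) = E(x,y). Here T(x,y) = (2x, y/2).
Substitute the transformed coordinates into each option and compare with the original:
(A) x + y  ->  (2x) + (y/2) = 2x + y/2   [differs from x + y: not invariant]
(B) xy  ->  (2x)(y/2) = xy   [equals xy: invariant]
(C) x - y  ->  (2x) - (y/2) = 2x - y/2   [differs from x - y: not invariant]
(D) x^2 + 2xy + y^2  ->  (2x)^2 + 2(2x)(y/2) + (y/2)^2 = 4x^2 + 2xy + y^2/4   [differs from x^2 + 2xy + y^2: not invariant]

Only option (B), xy, is unchanged by the transformation.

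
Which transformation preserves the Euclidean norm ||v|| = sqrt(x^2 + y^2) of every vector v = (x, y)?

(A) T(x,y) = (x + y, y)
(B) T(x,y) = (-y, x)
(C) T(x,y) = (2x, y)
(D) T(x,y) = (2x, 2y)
B

A transformation preserves a norm if ||T(v)|| = ||v|| for every v; a single vector where the norm changes rules an option out.

(A) T(x,y) = (x + y, y): v = (0, 1) has norm sqrt((0)^2 + (1)^2) = 1, but T(v) = (1, 1) has norm sqrt(2) -- not preserved.
(B) T(x,y) = (-y, x): preserves the norm -- it is an orthogonal map (a rotation/reflection), and (-y)^2 + (x)^2 simplifies to x^2 + y^2.
(C) T(x,y) = (2x, y): v = (1, 0) has norm sqrt((1)^2 + (0)^2) = 1, but T(v) = (2, 0) has norm 2 -- not preserved.
(D) T(x,y) = (2x, 2y): v = (1, 0) has norm sqrt((1)^2 + (0)^2) = 1, but T(v) = (2, 0) has norm 2 -- not preserved.

Therefore the answer is (B).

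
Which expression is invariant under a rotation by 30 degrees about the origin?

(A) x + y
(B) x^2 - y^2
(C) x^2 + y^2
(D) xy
C

A rotation by 30 degrees sends (x, y) to (sqrt(3)x/2 - y/2, x/2 + sqrt(3)y/2).
Substitute the transformed coordinates into each option and compare with the original:
(A) x + y  ->  (sqrt(3)x/2 - y/2) + (x/2 + sqrt(3)y/2) = x/2 + sqrt(3)x/2 - y/2 + sqrt(3)y/2   [differs from x + y: not invariant]
(B) x^2 - y^2  ->  (sqrt(3)x/2 - y/2)^2 - (x/2 + sqrt(3)y/2)^2 = x^2/2 - sqrt(3)xy - y^2/2   [differs from x^2 - y^2: not invariant]
(C) x^2 + y^2  ->  (sqrt(3)x/2 - y/2)^2 + (x/2 + sqrt(3)y/2)^2 = x^2 + y^2   [equals x^2 + y^2: invariant]
(D) xy  ->  (sqrt(3)x/2 - y/2)(x/2 + sqrt(3)y/2) = sqrt(3)x^2/4 + xy/2 - sqrt(3)y^2/4   [differs from xy: not invariant]

Only option (C), x^2 + y^2, is unchanged by the transformation.
Geometrically, x^2 + y^2 is the squared distance from the origin, which every rotation about the origin preserves.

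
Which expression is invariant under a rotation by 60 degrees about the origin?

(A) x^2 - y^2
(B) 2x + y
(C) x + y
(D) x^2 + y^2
D

A rotation by 60 degrees sends (x, y) to (x/2 - sqrt(3)y/2, sqrt(3)x/2 + y/2).
Substitute the transformed coordinates into each option and compare with the original:
(A) x^2 - y^2  ->  (x/2 - sqrt(3)y/2)^2 - (sqrt(3)x/2 + y/2)^2 = -x^2/2 - sqrt(3)xy + y^2/2   [differs from x^2 - y^2: not invariant]
(B) 2x + y  ->  2(x/2 - sqrt(3)y/2) + (sqrt(3)x/2 + y/2) = sqrt(3)x/2 + x - sqrt(3)y + y/2   [differs from 2x + y: not invariant]
(C) x + y  ->  (x/2 - sqrt(3)y/2) + (sqrt(3)x/2 + y/2) = x/2 + sqrt(3)x/2 - sqrt(3)y/2 + y/2   [differs from x + y: not invariant]
(D) x^2 + y^2  ->  (x/2 - sqrt(3)y/2)^2 + (sqrt(3)x/2 + y/2)^2 = x^2 + y^2   [equals x^2 + y^2: invariant]

Only option (D), x^2 + y^2, is unchanged by the transformation.
Geometrically, x^2 + y^2 is the squared distance from the origin, which every rotation about the origin preserves.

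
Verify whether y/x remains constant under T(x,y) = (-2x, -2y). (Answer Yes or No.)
Yes

Substitute T(x,y) = (-2x, -2y) into the expression and compare with the original.

Original: y/x
After applying T: (-2y)/(-2x) = y/x

This is identical to the original y/x, so the expression is invariant.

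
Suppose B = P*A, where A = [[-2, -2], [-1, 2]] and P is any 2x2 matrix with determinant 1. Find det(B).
-6

By the multiplicative property of determinants, det(B) = det(P*A) = det(P) * det(A) = det(A),
so the determinant is invariant under multiplication by any determinant-1 matrix; we just need det(A).

det(A) = (-2)(2) - (-2)(-1) = -4 - 2 = -6

Therefore det(B) = 1 * (-6) = -6.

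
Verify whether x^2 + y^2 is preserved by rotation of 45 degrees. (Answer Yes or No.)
Yes

Applying rotation by 45 degrees: x' = x*cos(45 degrees) - y*sin(45 degrees) = sqrt(2)x/2 - sqrt(2)y/2, y' = x*sin(45 degrees) + y*cos(45 degrees) = sqrt(2)x/2 + sqrt(2)y/2

Substituting into x^2 + y^2:
(sqrt(2)x/2 - sqrt(2)y/2)^2 + (sqrt(2)x/2 + sqrt(2)y/2)^2
= x^2 + y^2

This equals the original expression x^2 + y^2, so it IS invariant.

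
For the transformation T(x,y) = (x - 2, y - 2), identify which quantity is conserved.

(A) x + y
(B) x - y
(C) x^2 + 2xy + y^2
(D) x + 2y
B

An expression E(x,y) is invariant under T if E(T(x,y)) = E(x,y). Here T(x,y) = (x - 2, y - 2).
Substitute the transformed coordinates into each option and compare with the original:
(A) x + y  ->  (x - 2) + (y - 2) = x + y - 4   [differs from x + y: not invariant]
(B) x - y  ->  (x - 2) - (y - 2) = x - y   [equals x - y: invariant]
(C) x^2 + 2xy + y^2  ->  (x - 2)^2 + 2(x - 2)(y - 2) + (y - 2)^2 = x^2 + 2xy - 8x + y^2 - 8y + 16   [differs from x^2 + 2xy + y^2: not invariant]
(D) x + 2y  ->  (x - 2) + 2(y - 2) = x + 2y - 6   [differs from x + 2y: not invariant]

Only option (B), x - y, is unchanged by the transformation.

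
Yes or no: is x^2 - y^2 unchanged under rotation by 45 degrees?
No

Applying rotation by 45 degrees: x' = x*cos(45 degrees) - y*sin(45 degrees) = sqrt(2)x/2 - sqrt(2)y/2, y' = x*sin(45 degrees) + y*cos(45 degrees) = sqrt(2)x/2 + sqrt(2)y/2

Substituting into x^2 - y^2:
(sqrt(2)x/2 - sqrt(2)y/2)^2 - (sqrt(2)x/2 + sqrt(2)y/2)^2
= -2xy

This differs from the original expression x^2 - y^2, so it is NOT invariant.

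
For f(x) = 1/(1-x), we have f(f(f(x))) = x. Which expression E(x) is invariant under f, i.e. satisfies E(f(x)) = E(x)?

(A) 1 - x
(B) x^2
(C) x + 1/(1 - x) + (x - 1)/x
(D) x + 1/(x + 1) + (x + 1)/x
C

Replace x by f(x) = 1/(1 - x) in each option and simplify. As a quick numerical cross-check, also compare E(3) with E(f(3)) = E(-1/2).

(A) 1 - x  ->  1 - (1/(1 - x)) = x/(x - 1); check: E(3) = -2 but E(-1/2) = 3/2.   [not invariant]
(B) x^2  ->  (1/(1 - x))^2 = (x - 1)^(-2); check: E(3) = 9 but E(-1/2) = 1/4.   [not invariant]
(C) x + 1/(1 - x) + (x - 1)/x  ->  (1/(1 - x)) + 1/(1 - (1/(1 - x))) + ((1/(1 - x)) - 1)/(1/(1 - x)), which simplifies back to x + 1/(1 - x) + (x - 1)/x; check: E(3) = 19/6, E(-1/2) = 19/6.   [invariant]
(D) x + 1/(x + 1) + (x + 1)/x  ->  (1/(1 - x)) + 1/((1/(1 - x)) + 1) + ((1/(1 - x)) + 1)/(1/(1 - x)) = (-x^3 + 6x^2 - 11x + 7)/(x^2 - 3x + 2); check: E(3) = 55/12 but E(-1/2) = 1/2.   [not invariant]

Only (C) is unchanged. Indeed f(f(x)) = 1/(1 - 1/(1-x)) = (1-x)/(-x) = (x-1)/x, so E(x) = x + f(x) + f(f(x)) is the sum over the whole 3-cycle; applying f just permutes the three terms cyclically (x -> f(x) -> f(f(x)) -> x), leaving the sum unchanged.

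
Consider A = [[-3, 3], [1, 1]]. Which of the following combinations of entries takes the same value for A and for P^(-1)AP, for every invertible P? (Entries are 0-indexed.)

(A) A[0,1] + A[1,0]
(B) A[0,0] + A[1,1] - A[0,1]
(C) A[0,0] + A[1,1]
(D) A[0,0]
C

A[0,0] + A[1,1] is the trace of A. By the cyclic property of the trace, tr(P^(-1)AP) = tr(APP^(-1)) = tr(A), so it is the same for every matrix similar to A.

The other combinations are not similarity invariants. For example, take P = [[2, 1], [1, 1]] (det P = 1), so P^(-1) = [[1, -1], [-1, 2]] and
B = P^(-1)AP = [[-6, -2], [9, 4]].
Evaluating each option on A and on B:
(A) A[0,1] + A[1,0]: 4 for A, 7 for B -> changes
(B) A[0,0] + A[1,1] - A[0,1]: -5 for A, 0 for B -> changes
(C) A[0,0] + A[1,1]: -2 for A, -2 for B -> unchanged
(D) A[0,0]: -3 for A, -6 for B -> changes

Only (C) A[0,0] + A[1,1] = -2 survives (and it does so for every P, not just this one), so it is the invariant.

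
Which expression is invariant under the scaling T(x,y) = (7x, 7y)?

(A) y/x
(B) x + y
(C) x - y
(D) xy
A

Under the uniform scaling T(x,y) = (7x, 7y):
Substitute the transformed coordinates into each option and compare with the original:
(A) y/x  ->  (7y)/(7x) = y/x   [equals y/x: invariant]
(B) x + y  ->  (7x) + (7y) = 7x + 7y   [differs from x + y: not invariant]
(C) x - y  ->  (7x) - (7y) = 7x - 7y   [differs from x - y: not invariant]
(D) xy  ->  (7x)(7y) = 49xy   [differs from xy: not invariant]

Only option (A), y/x, is unchanged by the transformation.
The common factor 7 cancels in a ratio of coordinates, while sums, products and sums of squares pick up factors of 7 or 49.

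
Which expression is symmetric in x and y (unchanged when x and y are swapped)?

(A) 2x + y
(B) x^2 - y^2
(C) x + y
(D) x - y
C

A symmetric expression is unchanged when the variables are permuted; here the transformation to test is the swap (x, y) -> (y, x).
Substitute the transformed coordinates into each option and compare with the original:
(A) 2x + y  ->  2(y) + (x) = x + 2y   [differs from 2x + y: not invariant]
(B) x^2 - y^2  ->  (y)^2 - (x)^2 = -x^2 + y^2   [differs from x^2 - y^2: not invariant]
(C) x + y  ->  (y) + (x) = x + y   [equals x + y: invariant]
(D) x - y  ->  (y) - (x) = -x + y   [differs from x - y: not invariant]

Only option (C), x + y, is unchanged by the transformation.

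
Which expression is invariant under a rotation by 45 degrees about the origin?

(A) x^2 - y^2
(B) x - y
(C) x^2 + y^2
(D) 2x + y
C

A rotation by 45 degrees sends (x, y) to (sqrt(2)x/2 - sqrt(2)y/2, sqrt(2)x/2 + sqrt(2)y/2).
Substitute the transformed coordinates into each option and compare with the original:
(A) x^2 - y^2  ->  (sqrt(2)x/2 - sqrt(2)y/2)^2 - (sqrt(2)x/2 + sqrt(2)y/2)^2 = -2xy   [differs from x^2 - y^2: not invariant]
(B) x - y  ->  (sqrt(2)x/2 - sqrt(2)y/2) - (sqrt(2)x/2 + sqrt(2)y/2) = -sqrt(2)y   [differs from x - y: not invariant]
(C) x^2 + y^2  ->  (sqrt(2)x/2 - sqrt(2)y/2)^2 + (sqrt(2)x/2 + sqrt(2)y/2)^2 = x^2 + y^2   [equals x^2 + y^2: invariant]
(D) 2x + y  ->  2(sqrt(2)x/2 - sqrt(2)y/2) + (sqrt(2)x/2 + sqrt(2)y/2) = 3sqrt(2)x/2 - sqrt(2)y/2   [differs from 2x + y: not invariant]

Only option (C), x^2 + y^2, is unchanged by the transformation.
Geometrically, x^2 + y^2 is the squared distance from the origin, which every rotation about the origin preserves.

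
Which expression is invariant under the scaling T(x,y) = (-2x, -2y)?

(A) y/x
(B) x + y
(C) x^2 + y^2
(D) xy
A

Under the uniform scaling T(x,y) = (-2x, -2y):
Substitute the transformed coordinates into each option and compare with the original:
(A) y/x  ->  (-2y)/(-2x) = y/x   [equals y/x: invariant]
(B) x + y  ->  (-2x) + (-2y) = -2x - 2y   [differs from x + y: not invariant]
(C) x^2 + y^2  ->  (-2x)^2 + (-2y)^2 = 4x^2 + 4y^2   [differs from x^2 + y^2: not invariant]
(D) xy  ->  (-2x)(-2y) = 4xy   [differs from xy: not invariant]

Only option (A), y/x, is unchanged by the transformation.
The common factor -2 cancels in a ratio of coordinates, while sums, products and sums of squares pick up factors of -2 or 4.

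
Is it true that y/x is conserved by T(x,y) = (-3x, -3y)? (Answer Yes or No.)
Yes

Substitute T(x,y) = (-3x, -3y) into the expression and compare with the original.

Original: y/x
After applying T: (-3y)/(-3x) = y/x

This is identical to the original y/x, so the expression is invariant.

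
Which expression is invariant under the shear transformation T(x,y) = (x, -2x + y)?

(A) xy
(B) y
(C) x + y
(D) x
D

Under the shear T(x,y) = (x, -2x + y):
Substitute the transformed coordinates into each option and compare with the original:
(A) xy  ->  (x)(-2x + y) = -2x^2 + xy   [differs from xy: not invariant]
(B) y  ->  (-2x + y) = -2x + y   [differs from y: not invariant]
(C) x + y  ->  (x) + (-2x + y) = -x + y   [differs from x + y: not invariant]
(D) x  ->  (x) = x   [equals x: invariant]

Only option (D), x, is unchanged by the transformation.
A vertical shear moves points parallel to the y-axis, so the x-coordinate (and any function of x alone) is unchanged.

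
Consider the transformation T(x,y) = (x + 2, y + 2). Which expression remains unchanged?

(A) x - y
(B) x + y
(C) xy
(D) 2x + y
A

An expression E(x,y) is invariant under T if E(T(x,y)) = E(x,y). Here T(x,y) = (x + 2, y + 2).
Substitute the transformed coordinates into each option and compare with the original:
(A) x - y  ->  (x + 2) - (y + 2) = x - y   [equals x - y: invariant]
(B) x + y  ->  (x + 2) + (y + 2) = x + y + 4   [differs from x + y: not invariant]
(C) xy  ->  (x + 2)(y + 2) = xy + 2x + 2y + 4   [differs from xy: not invariant]
(D) 2x + y  ->  2(x + 2) + (y + 2) = 2x + y + 6   [differs from 2x + y: not invariant]

Only option (A), x - y, is unchanged by the transformation.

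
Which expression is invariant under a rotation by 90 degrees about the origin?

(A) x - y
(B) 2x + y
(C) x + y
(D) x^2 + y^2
D

A rotation by 90 degrees sends (x, y) to (-y, x).
Substitute the transformed coordinates into each option and compare with the original:
(A) x - y  ->  (-y) - (x) = -x - y   [differs from x - y: not invariant]
(B) 2x + y  ->  2(-y) + (x) = x - 2y   [differs from 2x + y: not invariant]
(C) x + y  ->  (-y) + (x) = x - y   [differs from x + y: not invariant]
(D) x^2 + y^2  ->  (-y)^2 + (x)^2 = x^2 + y^2   [equals x^2 + y^2: invariant]

Only option (D), x^2 + y^2, is unchanged by the transformation.
Geometrically, x^2 + y^2 is the squared distance from the origin, which every rotation about the origin preserves.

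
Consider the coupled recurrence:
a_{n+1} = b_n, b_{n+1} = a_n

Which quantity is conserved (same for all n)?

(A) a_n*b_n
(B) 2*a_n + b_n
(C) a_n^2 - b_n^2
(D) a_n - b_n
A

Replace a_n by a_{n+1} = b_n and b_n by b_{n+1} = a_n in each option and simplify:
(A) a_n*b_n  ->  (b_n)*(a_n) = a_n*b_n   [conserved]
(B) 2*a_n + b_n  ->  2*(b_n) + (a_n) = a_n + 2*b_n   [not conserved]
(C) a_n^2 - b_n^2  ->  (b_n)^2 - (a_n)^2 = -a_n^2 + b_n^2   [not conserved]
(D) a_n - b_n  ->  (b_n) - (a_n) = -a_n + b_n   [not conserved]

Only (A) a_n*b_n returns to itself after one step, so it is the conserved quantity.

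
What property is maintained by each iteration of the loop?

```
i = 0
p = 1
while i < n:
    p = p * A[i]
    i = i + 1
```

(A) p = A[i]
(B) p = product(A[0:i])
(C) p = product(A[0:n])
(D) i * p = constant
B

A loop invariant must hold before the first iteration and be re-established by every execution of the body.

(B) p = product(A[0:i]): Initially i = 0 and p = 1 = product of the empty slice A[0:0]. If p = product(A[0:i]) holds at the top of an iteration, the body sets p to product(A[0:i]) * A[i] = product(A[0:i+1]) and then i to i+1, so the property is restored. At exit i = n, giving p = product(A[0:n]).

The other options fail:
(A) p = A[i]: after the first iteration p = A[0] but i = 1; in general p is a product of several elements, not a single one.
(C) p = product(A[0:n]): false before the loop (p = 1, not the full product) -- it only becomes true at exit.
(D) i * p = constant: initially i * p = 0, but after one iteration it is 1 * A[0], which is nonzero in general.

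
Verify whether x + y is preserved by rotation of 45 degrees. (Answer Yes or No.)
No

Applying rotation by 45 degrees: x' = x*cos(45 degrees) - y*sin(45 degrees) = sqrt(2)x/2 - sqrt(2)y/2, y' = x*sin(45 degrees) + y*cos(45 degrees) = sqrt(2)x/2 + sqrt(2)y/2

Substituting into x + y:
(sqrt(2)x/2 - sqrt(2)y/2) + (sqrt(2)x/2 + sqrt(2)y/2)
= sqrt(2)x

This differs from the original expression x + y, so it is NOT invariant.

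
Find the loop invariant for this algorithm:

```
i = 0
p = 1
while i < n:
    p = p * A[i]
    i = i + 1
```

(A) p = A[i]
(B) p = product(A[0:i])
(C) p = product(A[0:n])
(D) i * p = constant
B

A loop invariant must hold before the first iteration and be re-established by every execution of the body.

(B) p = product(A[0:i]): Initially i = 0 and p = 1 = product of the empty slice A[0:0]. If p = product(A[0:i]) holds at the top of an iteration, the body sets p to product(A[0:i]) * A[i] = product(A[0:i+1]) and then i to i+1, so the property is restored. At exit i = n, giving p = product(A[0:n]).

The other options fail:
(A) p = A[i]: after the first iteration p = A[0] but i = 1; in general p is a product of several elements, not a single one.
(C) p = product(A[0:n]): false before the loop (p = 1, not the full product) -- it only becomes true at exit.
(D) i * p = constant: initially i * p = 0, but after one iteration it is 1 * A[0], which is nonzero in general.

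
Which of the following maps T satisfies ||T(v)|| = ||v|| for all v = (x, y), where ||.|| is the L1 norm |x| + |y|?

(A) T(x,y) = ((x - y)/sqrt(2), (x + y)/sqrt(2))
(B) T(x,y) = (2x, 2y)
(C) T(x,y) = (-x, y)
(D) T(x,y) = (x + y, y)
C

A transformation preserves a norm if ||T(v)|| = ||v|| for every v; a single vector where the norm changes rules an option out.

(A) T(x,y) = ((x - y)/sqrt(2), (x + y)/sqrt(2)): v = (1, 0) has norm |1| + |0| = 1, but T(v) = (sqrt(2)/2, sqrt(2)/2) has norm sqrt(2) -- not preserved.
(B) T(x,y) = (2x, 2y): v = (1, 0) has norm |1| + |0| = 1, but T(v) = (2, 0) has norm 2 -- not preserved.
(C) T(x,y) = (-x, y): preserves the norm -- it only permutes the coordinates and/or flips signs, which leaves |x| + |y| unchanged.
(D) T(x,y) = (x + y, y): v = (0, 1) has norm |0| + |1| = 1, but T(v) = (1, 1) has norm 2 -- not preserved.

Therefore the answer is (C).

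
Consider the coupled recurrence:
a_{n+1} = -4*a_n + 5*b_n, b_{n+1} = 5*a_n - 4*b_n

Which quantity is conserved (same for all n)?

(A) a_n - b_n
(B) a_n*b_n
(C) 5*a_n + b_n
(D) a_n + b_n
D

Replace a_n by a_{n+1} = -4*a_n + 5*b_n and b_n by b_{n+1} = 5*a_n - 4*b_n in each option and simplify:
(A) a_n - b_n  ->  (-4*a_n + 5*b_n) - (5*a_n - 4*b_n) = -9*a_n + 9*b_n   [not conserved]
(B) a_n*b_n  ->  (-4*a_n + 5*b_n)*(5*a_n - 4*b_n) = -20*a_n^2 + 41*a_n*b_n - 20*b_n^2   [not conserved]
(C) 5*a_n + b_n  ->  5*(-4*a_n + 5*b_n) + (5*a_n - 4*b_n) = -15*a_n + 21*b_n   [not conserved]
(D) a_n + b_n  ->  (-4*a_n + 5*b_n) + (5*a_n - 4*b_n) = a_n + b_n   [conserved]

Only (D) a_n + b_n returns to itself after one step, so it is the conserved quantity.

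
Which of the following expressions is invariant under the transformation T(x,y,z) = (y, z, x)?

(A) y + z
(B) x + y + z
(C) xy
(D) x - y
B

Apply T(x,y,z) = (y, z, x) to each option, i.e. replace (x, y, z) by the transformed coordinates.
Substitute the transformed coordinates into each option and compare with the original:
(A) y + z  ->  (z) + (x) = x + z   [differs from y + z: not invariant]
(B) x + y + z  ->  (y) + (z) + (x) = x + y + z   [equals x + y + z: invariant]
(C) xy  ->  (y)(z) = yz   [differs from xy: not invariant]
(D) x - y  ->  (y) - (z) = y - z   [differs from x - y: not invariant]

Only option (B), x + y + z, is unchanged by the transformation.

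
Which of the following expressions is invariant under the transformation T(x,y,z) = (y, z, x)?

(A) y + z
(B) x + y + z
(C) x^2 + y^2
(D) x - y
B

Apply T(x,y,z) = (y, z, x) to each option, i.e. replace (x, y, z) by the transformed coordinates.
Substitute the transformed coordinates into each option and compare with the original:
(A) y + z  ->  (z) + (x) = x + z   [differs from y + z: not invariant]
(B) x + y + z  ->  (y) + (z) + (x) = x + y + z   [equals x + y + z: invariant]
(C) x^2 + y^2  ->  (y)^2 + (z)^2 = y^2 + z^2   [differs from x^2 + y^2: not invariant]
(D) x - y  ->  (y) - (z) = y - z   [differs from x - y: not invariant]

Only option (B), x + y + z, is unchanged by the transformation.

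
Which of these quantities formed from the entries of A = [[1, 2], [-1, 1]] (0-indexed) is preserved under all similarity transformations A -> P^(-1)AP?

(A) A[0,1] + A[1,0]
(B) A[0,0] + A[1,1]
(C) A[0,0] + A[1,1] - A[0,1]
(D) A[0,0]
B

A[0,0] + A[1,1] is the trace of A. By the cyclic property of the trace, tr(P^(-1)AP) = tr(APP^(-1)) = tr(A), so it is the same for every matrix similar to A.

The other combinations are not similarity invariants. For example, take P = [[1, 1], [0, 1]] (det P = 1), so P^(-1) = [[1, -1], [0, 1]] and
B = P^(-1)AP = [[2, 3], [-1, 0]].
Evaluating each option on A and on B:
(A) A[0,1] + A[1,0]: 1 for A, 2 for B -> changes
(B) A[0,0] + A[1,1]: 2 for A, 2 for B -> unchanged
(C) A[0,0] + A[1,1] - A[0,1]: 0 for A, -1 for B -> changes
(D) A[0,0]: 1 for A, 2 for B -> changes

Only (B) A[0,0] + A[1,1] = 2 survives (and it does so for every P, not just this one), so it is the invariant.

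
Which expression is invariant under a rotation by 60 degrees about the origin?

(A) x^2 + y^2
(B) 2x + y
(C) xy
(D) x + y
A

A rotation by 60 degrees sends (x, y) to (x/2 - sqrt(3)y/2, sqrt(3)x/2 + y/2).
Substitute the transformed coordinates into each option and compare with the original:
(A) x^2 + y^2  ->  (x/2 - sqrt(3)y/2)^2 + (sqrt(3)x/2 + y/2)^2 = x^2 + y^2   [equals x^2 + y^2: invariant]
(B) 2x + y  ->  2(x/2 - sqrt(3)y/2) + (sqrt(3)x/2 + y/2) = sqrt(3)x/2 + x - sqrt(3)y + y/2   [differs from 2x + y: not invariant]
(C) xy  ->  (x/2 - sqrt(3)y/2)(sqrt(3)x/2 + y/2) = sqrt(3)x^2/4 - xy/2 - sqrt(3)y^2/4   [differs from xy: not invariant]
(D) x + y  ->  (x/2 - sqrt(3)y/2) + (sqrt(3)x/2 + y/2) = x/2 + sqrt(3)x/2 - sqrt(3)y/2 + y/2   [differs from x + y: not invariant]

Only option (A), x^2 + y^2, is unchanged by the transformation.
Geometrically, x^2 + y^2 is the squared distance from the origin, which every rotation about the origin preserves.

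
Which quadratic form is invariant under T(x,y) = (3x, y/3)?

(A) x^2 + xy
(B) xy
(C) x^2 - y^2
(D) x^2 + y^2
B

T multiplies x by 3 and divides y by 3.
Substitute the transformed coordinates into each option and compare with the original:
(A) x^2 + xy  ->  (3x)^2 + (3x)(y/3) = 9x^2 + xy   [differs from x^2 + xy: not invariant]
(B) xy  ->  (3x)(y/3) = xy   [equals xy: invariant]
(C) x^2 - y^2  ->  (3x)^2 - (y/3)^2 = 9x^2 - y^2/9   [differs from x^2 - y^2: not invariant]
(D) x^2 + y^2  ->  (3x)^2 + (y/3)^2 = 9x^2 + y^2/9   [differs from x^2 + y^2: not invariant]

Only option (B), xy, is unchanged by the transformation.
The factors 3 and 1/3 cancel only in the pure product xy.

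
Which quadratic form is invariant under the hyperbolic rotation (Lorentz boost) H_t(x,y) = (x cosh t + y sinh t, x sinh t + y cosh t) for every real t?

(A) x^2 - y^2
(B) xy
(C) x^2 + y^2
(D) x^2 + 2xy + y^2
A

Write x' = x cosh t + y sinh t, y' = x sinh t + y cosh t and substitute into each option:
(A) x^2 - y^2: (x cosh t + y sinh t)^2 - (x sinh t + y cosh t)^2 = x^2(cosh^2 t - sinh^2 t) + 2xy(cosh t sinh t - sinh t cosh t) + y^2(sinh^2 t - cosh^2 t) = x^2 - y^2   [invariant, using cosh^2 t - sinh^2 t = 1]
(B) xy: (x cosh t + y sinh t)(x sinh t + y cosh t) = xy(cosh^2 t + sinh^2 t) + (x^2 + y^2) sinh t cosh t = xy cosh 2t + (x^2 + y^2)(sinh 2t)/2   [not invariant for t != 0]
(C) x^2 + y^2: (x cosh t + y sinh t)^2 + (x sinh t + y cosh t)^2 = (x^2 + y^2)(cosh^2 t + sinh^2 t) + 4xy sinh t cosh t = (x^2 + y^2) cosh 2t + 2xy sinh 2t   [not invariant for t != 0]
(D) x^2 + 2xy + y^2: (x' + y')^2 with x' + y' = (x + y)(cosh t + sinh t) = (x + y)e^t, so it becomes (x + y)^2 e^(2t)   [not invariant for t != 0]

Only (A) x^2 - y^2 is unchanged; it is the Minkowski form preserved by Lorentz boosts, just as x^2 + y^2 is preserved by ordinary rotations.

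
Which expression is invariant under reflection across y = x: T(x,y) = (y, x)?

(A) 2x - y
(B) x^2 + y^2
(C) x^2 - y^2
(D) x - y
B

The map is reflection across y = x: T(x,y) = (y, x).
Substitute the transformed coordinates into each option and compare with the original:
(A) 2x - y  ->  2(y) - (x) = -x + 2y   [differs from 2x - y: not invariant]
(B) x^2 + y^2  ->  (y)^2 + (x)^2 = x^2 + y^2   [equals x^2 + y^2: invariant]
(C) x^2 - y^2  ->  (y)^2 - (x)^2 = -x^2 + y^2   [differs from x^2 - y^2: not invariant]
(D) x - y  ->  (y) - (x) = -x + y   [differs from x - y: not invariant]

Only option (B), x^2 + y^2, is unchanged by the transformation.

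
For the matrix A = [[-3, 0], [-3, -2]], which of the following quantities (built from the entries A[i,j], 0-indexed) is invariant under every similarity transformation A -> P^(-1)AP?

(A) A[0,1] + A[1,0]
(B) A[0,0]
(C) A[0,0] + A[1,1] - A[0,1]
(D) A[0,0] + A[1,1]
D

A[0,0] + A[1,1] is the trace of A. By the cyclic property of the trace, tr(P^(-1)AP) = tr(APP^(-1)) = tr(A), so it is the same for every matrix similar to A.

The other combinations are not similarity invariants. For example, take P = [[1, 1], [0, 1]] (det P = 1), so P^(-1) = [[1, -1], [0, 1]] and
B = P^(-1)AP = [[0, 2], [-3, -5]].
Evaluating each option on A and on B:
(A) A[0,1] + A[1,0]: -3 for A, -1 for B -> changes
(B) A[0,0]: -3 for A, 0 for B -> changes
(C) A[0,0] + A[1,1] - A[0,1]: -5 for A, -7 for B -> changes
(D) A[0,0] + A[1,1]: -5 for A, -5 for B -> unchanged

Only (D) A[0,0] + A[1,1] = -5 survives (and it does so for every P, not just this one), so it is the invariant.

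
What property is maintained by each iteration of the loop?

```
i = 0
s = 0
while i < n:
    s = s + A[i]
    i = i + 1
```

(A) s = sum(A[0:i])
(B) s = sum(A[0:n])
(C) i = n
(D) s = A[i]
A

A loop invariant must hold before the first iteration and be re-established by every execution of the body.

(A) s = sum(A[0:i]): Initially i = 0 and s = 0 = sum of the empty slice A[0:0]. If s = sum(A[0:i]) holds at the top of an iteration, the body sets s to sum(A[0:i]) + A[i] = sum(A[0:i+1]) and then i to i+1, so s = sum(A[0:i]) holds again. At exit i = n, giving s = sum(A[0:n]).

The other options fail:
(B) s = sum(A[0:n]): false before the loop (s = 0, not the full sum) -- it only becomes true at exit.
(C) i = n: false initially (i = 0); it is the exit condition, not an invariant.
(D) s = A[i]: after the first iteration s = A[0] but i = 1, so s = A[i] compares s with the wrong element (and fails in general).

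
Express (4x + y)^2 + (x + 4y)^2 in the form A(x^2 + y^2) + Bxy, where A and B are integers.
17(x^2 + y^2) + 16xy

Expanding: (4x + y)^2 = 16x^2 + 8xy + y^2
(x + 4y)^2 = x^2 + 8xy + 16y^2
Sum = (16+1)(x^2+y^2) + 16xy = 17(x^2 + y^2) + 16xy
This is symmetric in x and y.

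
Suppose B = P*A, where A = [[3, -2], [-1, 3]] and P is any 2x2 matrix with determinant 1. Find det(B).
7

By the multiplicative property of determinants, det(B) = det(P*A) = det(P) * det(A) = det(A),
so the determinant is invariant under multiplication by any determinant-1 matrix; we just need det(A).

det(A) = (3)(3) - (-2)(-1) = 9 - 2 = 7

Therefore det(B) = 1 * 7 = 7.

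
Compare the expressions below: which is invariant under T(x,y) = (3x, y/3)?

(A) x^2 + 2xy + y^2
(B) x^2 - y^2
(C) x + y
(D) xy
D

An expression E(x,y) is invariant under T if E(T(x,y)) = E(x,y). Here T(x,y) = (3x, y/3).
Substitute the transformed coordinates into each option and compare with the original:
(A) x^2 + 2xy + y^2  ->  (3x)^2 + 2(3x)(y/3) + (y/3)^2 = 9x^2 + 2xy + y^2/9   [differs from x^2 + 2xy + y^2: not invariant]
(B) x^2 - y^2  ->  (3x)^2 - (y/3)^2 = 9x^2 - y^2/9   [differs from x^2 - y^2: not invariant]
(C) x + y  ->  (3x) + (y/3) = 3x + y/3   [differs from x + y: not invariant]
(D) xy  ->  (3x)(y/3) = xy   [equals xy: invariant]

Only option (D), xy, is unchanged by the transformation.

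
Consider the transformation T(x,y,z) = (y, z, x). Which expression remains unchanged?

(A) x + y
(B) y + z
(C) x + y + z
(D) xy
C

Apply T(x,y,z) = (y, z, x) to each option, i.e. replace (x, y, z) by the transformed coordinates.
Substitute the transformed coordinates into each option and compare with the original:
(A) x + y  ->  (y) + (z) = y + z   [differs from x + y: not invariant]
(B) y + z  ->  (z) + (x) = x + z   [differs from y + z: not invariant]
(C) x + y + z  ->  (y) + (z) + (x) = x + y + z   [equals x + y + z: invariant]
(D) xy  ->  (y)(z) = yz   [differs from xy: not invariant]

Only option (C), x + y + z, is unchanged by the transformation.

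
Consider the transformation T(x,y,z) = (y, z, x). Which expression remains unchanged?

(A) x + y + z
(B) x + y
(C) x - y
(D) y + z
A

Apply T(x,y,z) = (y, z, x) to each option, i.e. replace (x, y, z) by the transformed coordinates.
Substitute the transformed coordinates into each option and compare with the original:
(A) x + y + z  ->  (y) + (z) + (x) = x + y + z   [equals x + y + z: invariant]
(B) x + y  ->  (y) + (z) = y + z   [differs from x + y: not invariant]
(C) x - y  ->  (y) - (z) = y - z   [differs from x - y: not invariant]
(D) y + z  ->  (z) + (x) = x + z   [differs from y + z: not invariant]

Only option (A), x + y + z, is unchanged by the transformation.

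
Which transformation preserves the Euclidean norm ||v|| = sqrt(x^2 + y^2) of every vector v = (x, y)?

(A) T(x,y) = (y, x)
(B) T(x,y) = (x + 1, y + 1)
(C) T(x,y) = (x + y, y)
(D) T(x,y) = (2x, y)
A

A transformation preserves a norm if ||T(v)|| = ||v|| for every v; a single vector where the norm changes rules an option out.

(A) T(x,y) = (y, x): preserves the norm -- it is an orthogonal map (a rotation/reflection), and (y)^2 + (x)^2 simplifies to x^2 + y^2.
(B) T(x,y) = (x + 1, y + 1): v = (1, 0) has norm sqrt((1)^2 + (0)^2) = 1, but T(v) = (2, 1) has norm sqrt(5) -- not preserved.
(C) T(x,y) = (x + y, y): v = (0, 1) has norm sqrt((0)^2 + (1)^2) = 1, but T(v) = (1, 1) has norm sqrt(2) -- not preserved.
(D) T(x,y) = (2x, y): v = (1, 0) has norm sqrt((1)^2 + (0)^2) = 1, but T(v) = (2, 0) has norm 2 -- not preserved.

Therefore the answer is (A).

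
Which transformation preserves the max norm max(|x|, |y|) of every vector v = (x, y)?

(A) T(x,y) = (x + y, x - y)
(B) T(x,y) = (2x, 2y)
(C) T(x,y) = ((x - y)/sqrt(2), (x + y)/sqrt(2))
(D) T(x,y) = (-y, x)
D

A transformation preserves a norm if ||T(v)|| = ||v|| for every v; a single vector where the norm changes rules an option out.

(A) T(x,y) = (x + y, x - y): v = (1, 1) has norm max(|1|, |1|) = 1, but T(v) = (2, 0) has norm 2 -- not preserved.
(B) T(x,y) = (2x, 2y): v = (1, 0) has norm max(|1|, |0|) = 1, but T(v) = (2, 0) has norm 2 -- not preserved.
(C) T(x,y) = ((x - y)/sqrt(2), (x + y)/sqrt(2)): v = (1, 0) has norm max(|1|, |0|) = 1, but T(v) = (sqrt(2)/2, sqrt(2)/2) has norm sqrt(2)/2 -- not preserved.
(D) T(x,y) = (-y, x): preserves the norm -- it only permutes the coordinates and/or flips signs, which leaves max(|x|, |y|) unchanged.

Therefore the answer is (D).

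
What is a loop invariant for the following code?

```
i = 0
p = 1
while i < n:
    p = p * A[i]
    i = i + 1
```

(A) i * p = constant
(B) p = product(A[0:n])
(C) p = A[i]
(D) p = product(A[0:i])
D

A loop invariant must hold before the first iteration and be re-established by every execution of the body.

(D) p = product(A[0:i]): Initially i = 0 and p = 1 = product of the empty slice A[0:0]. If p = product(A[0:i]) holds at the top of an iteration, the body sets p to product(A[0:i]) * A[i] = product(A[0:i+1]) and then i to i+1, so the property is restored. At exit i = n, giving p = product(A[0:n]).

The other options fail:
(A) i * p = constant: initially i * p = 0, but after one iteration it is 1 * A[0], which is nonzero in general.
(B) p = product(A[0:n]): false before the loop (p = 1, not the full product) -- it only becomes true at exit.
(C) p = A[i]: after the first iteration p = A[0] but i = 1; in general p is a product of several elements, not a single one.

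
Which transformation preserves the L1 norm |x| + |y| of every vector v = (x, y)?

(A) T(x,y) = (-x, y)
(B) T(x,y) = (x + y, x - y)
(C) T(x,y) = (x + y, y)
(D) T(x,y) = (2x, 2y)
A

A transformation preserves a norm if ||T(v)|| = ||v|| for every v; a single vector where the norm changes rules an option out.

(A) T(x,y) = (-x, y): preserves the norm -- it only permutes the coordinates and/or flips signs, which leaves |x| + |y| unchanged.
(B) T(x,y) = (x + y, x - y): v = (1, 0) has norm |1| + |0| = 1, but T(v) = (1, 1) has norm 2 -- not preserved.
(C) T(x,y) = (x + y, y): v = (0, 1) has norm |0| + |1| = 1, but T(v) = (1, 1) has norm 2 -- not preserved.
(D) T(x,y) = (2x, 2y): v = (1, 0) has norm |1| + |0| = 1, but T(v) = (2, 0) has norm 2 -- not preserved.

Therefore the answer is (A).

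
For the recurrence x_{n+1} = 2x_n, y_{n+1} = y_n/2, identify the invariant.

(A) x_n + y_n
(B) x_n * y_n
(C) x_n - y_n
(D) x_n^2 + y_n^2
B

For the recurrence x_{n+1} = 2x_n, y_{n+1} = y_n/2:

x_{n+1} * y_{n+1} = (2x_n) * (y_n/2) = x_n * y_n
The product is conserved.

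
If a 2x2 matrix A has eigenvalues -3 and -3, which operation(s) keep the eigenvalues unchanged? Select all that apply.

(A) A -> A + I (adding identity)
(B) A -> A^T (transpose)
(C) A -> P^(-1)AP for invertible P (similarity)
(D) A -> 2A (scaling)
B and C

Eigenvalues are preserved by:
1. Similarity transformations: A -> P^(-1)AP (same characteristic polynomial)
2. Transpose: A^T has the same eigenvalues as A

Eigenvalues are NOT preserved by:
- Adding identity: eigenvalues become -3+1, -3+1
- Scaling: eigenvalues become -6, -6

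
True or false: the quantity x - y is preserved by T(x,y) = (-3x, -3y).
False

Substitute T(x,y) = (-3x, -3y) into the expression and compare with the original.

Original: x - y
After applying T: (-3x) - (-3y) = -3x + 3y

This differs from the original x - y (difference: -4x + 4y), so the expression is NOT invariant.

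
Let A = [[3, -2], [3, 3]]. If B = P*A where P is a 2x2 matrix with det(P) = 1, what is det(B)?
15

By the multiplicative property of determinants, det(B) = det(P*A) = det(P) * det(A) = det(A),
so the determinant is invariant under multiplication by any determinant-1 matrix; we just need det(A).

det(A) = (3)(3) - (-2)(3) = 9 - (-6) = 15

Therefore det(B) = 1 * 15 = 15.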